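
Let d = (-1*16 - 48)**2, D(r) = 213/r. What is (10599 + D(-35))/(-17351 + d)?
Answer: -370752/463925 ≈ -0.79916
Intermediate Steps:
d = 4096 (d = (-16 - 48)**2 = (-64)**2 = 4096)
(10599 + D(-35))/(-17351 + d) = (10599 + 213/(-35))/(-17351 + 4096) = (10599 + 213*(-1/35))/(-13255) = (10599 - 213/35)*(-1/13255) = (370752/35)*(-1/13255) = -370752/463925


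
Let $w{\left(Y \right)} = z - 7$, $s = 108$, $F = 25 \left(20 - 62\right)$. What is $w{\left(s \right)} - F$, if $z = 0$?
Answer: $1043$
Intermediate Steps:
$F = -1050$ ($F = 25 \left(-42\right) = -1050$)
$w{\left(Y \right)} = -7$ ($w{\left(Y \right)} = 0 - 7 = -7$)
$w{\left(s \right)} - F = -7 - -1050 = -7 + 1050 = 1043$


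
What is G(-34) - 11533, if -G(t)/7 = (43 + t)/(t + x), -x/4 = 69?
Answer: -3575167/310 ≈ -11533.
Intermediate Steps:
x = -276 (x = -4*69 = -276)
G(t) = -7*(43 + t)/(-276 + t) (G(t) = -7*(43 + t)/(t - 276) = -7*(43 + t)/(-276 + t))
G(-34) - 11533 = 7*(-43 - 1*(-34))/(-276 - 34) - 11533 = 7*(-43 + 34)/(-310) - 11533 = 7*(-1/310)*(-9) - 11533 = 63/310 - 11533 = -3575167/310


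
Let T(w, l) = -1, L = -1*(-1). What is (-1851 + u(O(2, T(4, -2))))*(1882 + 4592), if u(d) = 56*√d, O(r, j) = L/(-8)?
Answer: -11983374 + 90636*I*√2 ≈ -1.1983e+7 + 1.2818e+5*I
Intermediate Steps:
L = 1
O(r, j) = -⅛ (O(r, j) = 1/(-8) = 1*(-⅛) = -⅛)
(-1851 + u(O(2, T(4, -2))))*(1882 + 4592) = (-1851 + 56*√(-⅛))*(1882 + 4592) = (-1851 + 56*(I*√2/4))*6474 = (-1851 + 14*I*√2)*6474 = -11983374 + 90636*I*√2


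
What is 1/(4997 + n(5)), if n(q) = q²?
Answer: 1/5022 ≈ 0.00019912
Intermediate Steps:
1/(4997 + n(5)) = 1/(4997 + 5²) = 1/(4997 + 25) = 1/5022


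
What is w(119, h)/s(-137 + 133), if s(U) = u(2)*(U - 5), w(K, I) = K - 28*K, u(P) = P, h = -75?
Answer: 357/2 ≈ 178.50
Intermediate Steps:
w(K, I) = -27*K
s(U) = -10 + 2*U (s(U) = 2*(U - 5) = 2*(-5 + U) = -10 + 2*U)
w(119, h)/s(-137 + 133) = (-27*119)/(-10 + 2*(-137 + 133)) = -3213/(-10 + 2*(-4)) = -3213/(-10 - 8) = -3213/(-18) = -3213*(-1/18) = 357/2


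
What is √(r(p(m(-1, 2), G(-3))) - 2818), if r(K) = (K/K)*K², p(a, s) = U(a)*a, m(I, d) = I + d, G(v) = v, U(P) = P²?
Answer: 3*I*√313 ≈ 53.075*I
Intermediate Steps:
p(a, s) = a³ (p(a, s) = a²*a = a³)
r(K) = K² (r(K) = 1*K² = K²)
√(r(p(m(-1, 2), G(-3))) - 2818) = √(((-1 + 2)³)² - 2818) = √((1³)² - 2818) = √(1² - 2818) = √(1 - 2818) = √(-2817) = 3*I*√313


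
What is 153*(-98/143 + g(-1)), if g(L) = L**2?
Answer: 6885/143 ≈ 48.147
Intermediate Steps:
153*(-98/143 + g(-1)) = 153*(-98/143 + (-1)**2) = 153*(-98*1/143 + 1) = 153*(-98/143 + 1) = 153*(45/143) = 6885/143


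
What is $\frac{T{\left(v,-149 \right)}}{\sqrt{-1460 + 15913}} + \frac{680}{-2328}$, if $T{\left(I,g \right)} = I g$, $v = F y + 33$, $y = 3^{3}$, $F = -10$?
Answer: $- \frac{85}{291} + \frac{237 \sqrt{14453}}{97} \approx 293.44$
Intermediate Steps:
$y = 27$
$v = -237$ ($v = \left(-10\right) 27 + 33 = -270 + 33 = -237$)
$\frac{T{\left(v,-149 \right)}}{\sqrt{-1460 + 15913}} + \frac{680}{-2328} = \frac{\left(-237\right) \left(-149\right)}{\sqrt{-1460 + 15913}} + \frac{680}{-2328} = \frac{35313}{\sqrt{14453}} + 680 \left(- \frac{1}{2328}\right) = 35313 \frac{\sqrt{14453}}{14453} - \frac{85}{291} = \frac{237 \sqrt{14453}}{97} - \frac{85}{291} = - \frac{85}{291} + \frac{237 \sqrt{14453}}{97}$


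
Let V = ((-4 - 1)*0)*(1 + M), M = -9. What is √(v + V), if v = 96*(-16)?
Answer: 16*I*√6 ≈ 39.192*I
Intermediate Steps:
V = 0 (V = ((-4 - 1)*0)*(1 - 9) = -5*0*(-8) = 0*(-8) = 0)
v = -1536
√(v + V) = √(-1536 + 0) = √(-1536) = 16*I*√6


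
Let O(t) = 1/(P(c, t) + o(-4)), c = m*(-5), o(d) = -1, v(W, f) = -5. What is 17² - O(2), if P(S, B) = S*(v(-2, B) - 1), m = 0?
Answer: 290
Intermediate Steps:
c = 0 (c = 0*(-5) = 0)
P(S, B) = -6*S (P(S, B) = S*(-5 - 1) = S*(-6) = -6*S)
O(t) = -1 (O(t) = 1/(-6*0 - 1) = 1/(0 - 1) = 1/(-1) = -1)
17² - O(2) = 17² - 1*(-1) = 289 + 1 = 290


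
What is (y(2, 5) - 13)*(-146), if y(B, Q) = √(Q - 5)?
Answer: 1898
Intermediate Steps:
y(B, Q) = √(-5 + Q)
(y(2, 5) - 13)*(-146) = (√(-5 + 5) - 13)*(-146) = (√0 - 13)*(-146) = (0 - 13)*(-146) = -13*(-146) = 1898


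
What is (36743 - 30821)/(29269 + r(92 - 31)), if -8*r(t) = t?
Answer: 47376/234091 ≈ 0.20238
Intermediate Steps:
r(t) = -t/8
(36743 - 30821)/(29269 + r(92 - 31)) = (36743 - 30821)/(29269 - (92 - 31)/8) = 5922/(29269 - ⅛*61) = 5922/(29269 - 61/8) = 5922/(234091/8) = 5922*(8/234091) = 47376/234091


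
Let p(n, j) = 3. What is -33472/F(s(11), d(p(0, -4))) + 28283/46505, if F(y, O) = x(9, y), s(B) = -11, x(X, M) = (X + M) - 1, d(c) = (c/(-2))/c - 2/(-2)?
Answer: 1556700209/139515 ≈ 11158.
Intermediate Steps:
d(c) = ½ (d(c) = (c*(-½))/c - 2*(-½) = (-c/2)/c + 1 = -½ + 1 = ½)
x(X, M) = -1 + M + X (x(X, M) = (M + X) - 1 = -1 + M + X)
F(y, O) = 8 + y (F(y, O) = -1 + y + 9 = 8 + y)
-33472/F(s(11), d(p(0, -4))) + 28283/46505 = -33472/(8 - 11) + 28283/46505 = -33472/(-3) + 28283*(1/46505) = -33472*(-⅓) + 28283/46505 = 33472/3 + 28283/46505 = 1556700209/139515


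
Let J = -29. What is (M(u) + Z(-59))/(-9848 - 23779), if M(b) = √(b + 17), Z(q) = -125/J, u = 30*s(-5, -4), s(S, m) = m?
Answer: -125/975183 - I*√103/33627 ≈ -0.00012818 - 0.00030181*I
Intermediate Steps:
u = -120 (u = 30*(-4) = -120)
Z(q) = 125/29 (Z(q) = -125/(-29) = -125*(-1/29) = 125/29)
M(b) = √(17 + b)
(M(u) + Z(-59))/(-9848 - 23779) = (√(17 - 120) + 125/29)/(-9848 - 23779) = (√(-103) + 125/29)/(-33627) = (I*√103 + 125/29)*(-1/33627) = (125/29 + I*√103)*(-1/33627) = -125/975183 - I*√103/33627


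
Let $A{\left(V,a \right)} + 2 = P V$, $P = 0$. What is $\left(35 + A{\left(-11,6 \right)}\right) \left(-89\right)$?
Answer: $-2937$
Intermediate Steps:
$A{\left(V,a \right)} = -2$ ($A{\left(V,a \right)} = -2 + 0 V = -2 + 0 = -2$)
$\left(35 + A{\left(-11,6 \right)}\right) \left(-89\right) = \left(35 - 2\right) \left(-89\right) = 33 \left(-89\right) = -2937$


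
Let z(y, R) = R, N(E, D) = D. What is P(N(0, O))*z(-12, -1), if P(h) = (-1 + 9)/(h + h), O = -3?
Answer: 4/3 ≈ 1.3333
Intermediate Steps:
P(h) = 4/h (P(h) = 8/((2*h)) = 8*(1/(2*h)) = 4/h)
P(N(0, O))*z(-12, -1) = (4/(-3))*(-1) = (4*(-⅓))*(-1) = -4/3*(-1) = 4/3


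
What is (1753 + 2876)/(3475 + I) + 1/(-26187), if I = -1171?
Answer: 13468591/6703872 ≈ 2.0091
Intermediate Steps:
(1753 + 2876)/(3475 + I) + 1/(-26187) = (1753 + 2876)/(3475 - 1171) + 1/(-26187) = 4629/2304 - 1/26187 = 4629*(1/2304) - 1/26187 = 1543/768 - 1/26187 = 13468591/6703872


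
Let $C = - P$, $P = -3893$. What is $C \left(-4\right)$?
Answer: $-15572$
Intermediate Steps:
$C = 3893$ ($C = \left(-1\right) \left(-3893\right) = 3893$)
$C \left(-4\right) = 3893 \left(-4\right) = -15572$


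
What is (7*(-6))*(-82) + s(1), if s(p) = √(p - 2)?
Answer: 3444 + I ≈ 3444.0 + 1.0*I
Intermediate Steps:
s(p) = √(-2 + p)
(7*(-6))*(-82) + s(1) = (7*(-6))*(-82) + √(-2 + 1) = -42*(-82) + √(-1) = 3444 + I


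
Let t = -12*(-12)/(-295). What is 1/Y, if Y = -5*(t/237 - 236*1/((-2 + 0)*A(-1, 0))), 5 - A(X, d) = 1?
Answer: -9322/1374899 ≈ -0.0067801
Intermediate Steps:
A(X, d) = 4 (A(X, d) = 5 - 1*1 = 5 - 1 = 4)
t = -144/295 (t = 144*(-1/295) = -144/295 ≈ -0.48814)
Y = -1374899/9322 (Y = -5*(-144/295/237 - 236*1/(4*(-2 + 0))) = -5*(-144/295*1/237 - 236/(4*(-2))) = -5*(-48/23305 - 236/(-8)) = -5*(-48/23305 - 236*(-1/8)) = -5*(-48/23305 + 59/2) = -5*1374899/46610 = -1374899/9322 ≈ -147.49)
1/Y = 1/(-1374899/9322) = -9322/1374899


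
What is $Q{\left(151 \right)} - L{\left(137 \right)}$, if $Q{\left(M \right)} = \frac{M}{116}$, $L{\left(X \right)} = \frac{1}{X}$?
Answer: $\frac{20571}{15892} \approx 1.2944$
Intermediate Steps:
$Q{\left(M \right)} = \frac{M}{116}$ ($Q{\left(M \right)} = M \frac{1}{116} = \frac{M}{116}$)
$Q{\left(151 \right)} - L{\left(137 \right)} = \frac{1}{116} \cdot 151 - \frac{1}{137} = \frac{151}{116} - \frac{1}{137} = \frac{20571}{15892}$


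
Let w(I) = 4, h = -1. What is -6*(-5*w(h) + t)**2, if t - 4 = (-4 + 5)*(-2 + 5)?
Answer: -1014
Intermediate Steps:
t = 7 (t = 4 + (-4 + 5)*(-2 + 5) = 4 + 1*3 = 4 + 3 = 7)
-6*(-5*w(h) + t)**2 = -6*(-5*4 + 7)**2 = -6*(-20 + 7)**2 = -6*(-13)**2 = -6*169 = -1014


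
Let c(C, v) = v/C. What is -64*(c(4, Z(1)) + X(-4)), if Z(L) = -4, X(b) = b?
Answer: 320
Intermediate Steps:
-64*(c(4, Z(1)) + X(-4)) = -64*(-4/4 - 4) = -64*(-4*¼ - 4) = -64*(-1 - 4) = -64*(-5) = 320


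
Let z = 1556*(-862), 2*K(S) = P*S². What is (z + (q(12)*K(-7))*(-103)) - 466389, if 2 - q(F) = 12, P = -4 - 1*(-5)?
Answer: -1782426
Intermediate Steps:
P = 1 (P = -4 + 5 = 1)
q(F) = -10 (q(F) = 2 - 1*12 = 2 - 12 = -10)
K(S) = S²/2 (K(S) = (1*S²)/2 = S²/2)
z = -1341272
(z + (q(12)*K(-7))*(-103)) - 466389 = (-1341272 - 5*(-7)²*(-103)) - 466389 = (-1341272 - 5*49*(-103)) - 466389 = (-1341272 - 10*49/2*(-103)) - 466389 = (-1341272 - 245*(-103)) - 466389 = (-1341272 + 25235) - 466389 = -1316037 - 466389 = -1782426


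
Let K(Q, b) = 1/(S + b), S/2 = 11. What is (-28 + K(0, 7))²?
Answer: 657721/841 ≈ 782.07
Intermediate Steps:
S = 22 (S = 2*11 = 22)
K(Q, b) = 1/(22 + b)
(-28 + K(0, 7))² = (-28 + 1/(22 + 7))² = (-28 + 1/29)² = (-811/29)² = 657721/841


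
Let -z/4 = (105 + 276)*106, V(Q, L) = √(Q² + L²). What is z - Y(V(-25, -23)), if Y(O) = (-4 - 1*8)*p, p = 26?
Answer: -161232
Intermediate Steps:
V(Q, L) = √(L² + Q²)
Y(O) = -312 (Y(O) = (-4 - 1*8)*26 = (-4 - 8)*26 = -12*26 = -312)
z = -161544 (z = -4*(105 + 276)*106 = -1524*106 = -4*40386 = -161544)
z - Y(V(-25, -23)) = -161544 - 1*(-312) = -161544 + 312 = -161232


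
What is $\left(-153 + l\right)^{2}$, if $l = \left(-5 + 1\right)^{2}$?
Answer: $18769$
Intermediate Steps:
$l = 16$ ($l = \left(-4\right)^{2} = 16$)
$\left(-153 + l\right)^{2} = \left(-153 + 16\right)^{2} = \left(-137\right)^{2} = 18769$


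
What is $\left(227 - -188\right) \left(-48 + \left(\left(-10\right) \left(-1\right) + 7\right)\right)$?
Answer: $-12865$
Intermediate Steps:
$\left(227 - -188\right) \left(-48 + \left(\left(-10\right) \left(-1\right) + 7\right)\right) = \left(227 + 188\right) \left(-48 + \left(10 + 7\right)\right) = 415 \left(-48 + 17\right) = 415 \left(-31\right) = -12865$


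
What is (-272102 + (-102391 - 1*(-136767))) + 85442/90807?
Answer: -21587099440/90807 ≈ -2.3773e+5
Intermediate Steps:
(-272102 + (-102391 - 1*(-136767))) + 85442/90807 = (-272102 + (-102391 + 136767)) + 85442*(1/90807) = (-272102 + 34376) + 85442/90807 = -237726 + 85442/90807 = -21587099440/90807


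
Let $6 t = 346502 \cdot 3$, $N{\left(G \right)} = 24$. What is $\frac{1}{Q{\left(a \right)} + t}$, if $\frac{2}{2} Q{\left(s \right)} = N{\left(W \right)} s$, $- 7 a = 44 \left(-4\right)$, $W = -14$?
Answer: $\frac{7}{1216981} \approx 5.7519 \cdot 10^{-6}$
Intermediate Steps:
$a = \frac{176}{7}$ ($a = - \frac{44 \left(-4\right)}{7} = \left(- \frac{1}{7}\right) \left(-176\right) = \frac{176}{7} \approx 25.143$)
$Q{\left(s \right)} = 24 s$
$t = 173251$ ($t = \frac{346502 \cdot 3}{6} = \frac{1}{6} \cdot 1039506 = 173251$)
$\frac{1}{Q{\left(a \right)} + t} = \frac{1}{24 \cdot \frac{176}{7} + 173251} = \frac{1}{\frac{4224}{7} + 173251} = \frac{1}{\frac{1216981}{7}} = \frac{7}{1216981}$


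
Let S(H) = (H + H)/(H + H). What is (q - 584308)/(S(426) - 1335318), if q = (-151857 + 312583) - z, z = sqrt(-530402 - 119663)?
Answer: 423582/1335317 + I*sqrt(650065)/1335317 ≈ 0.31721 + 0.0006038*I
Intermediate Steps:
S(H) = 1 (S(H) = (2*H)/((2*H)) = (2*H)*(1/(2*H)) = 1)
z = I*sqrt(650065) (z = sqrt(-650065) = I*sqrt(650065) ≈ 806.27*I)
q = 160726 - I*sqrt(650065) (q = (-151857 + 312583) - I*sqrt(650065) = 160726 - I*sqrt(650065) ≈ 1.6073e+5 - 806.27*I)
(q - 584308)/(S(426) - 1335318) = ((160726 - I*sqrt(650065)) - 584308)/(1 - 1335318) = (-423582 - I*sqrt(650065))/(-1335317) = (-423582 - I*sqrt(650065))*(-1/1335317) = 423582/1335317 + I*sqrt(650065)/1335317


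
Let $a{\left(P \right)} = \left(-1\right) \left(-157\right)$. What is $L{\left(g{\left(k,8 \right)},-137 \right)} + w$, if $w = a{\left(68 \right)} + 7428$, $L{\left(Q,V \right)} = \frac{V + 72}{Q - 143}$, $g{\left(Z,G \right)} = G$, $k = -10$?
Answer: $\frac{204808}{27} \approx 7585.5$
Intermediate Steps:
$a{\left(P \right)} = 157$
$L{\left(Q,V \right)} = \frac{72 + V}{-143 + Q}$
$w = 7585$ ($w = 157 + 7428 = 7585$)
$L{\left(g{\left(k,8 \right)},-137 \right)} + w = \frac{72 - 137}{-143 + 8} + 7585 = \frac{1}{-135} \left(-65\right) + 7585 = \left(- \frac{1}{135}\right) \left(-65\right) + 7585 = \frac{13}{27} + 7585 = \frac{204808}{27}$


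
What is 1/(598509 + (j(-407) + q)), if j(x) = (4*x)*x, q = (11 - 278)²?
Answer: 1/1332394 ≈ 7.5053e-7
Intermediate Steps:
q = 71289 (q = (-267)² = 71289)
j(x) = 4*x²
1/(598509 + (j(-407) + q)) = 1/(598509 + (4*(-407)² + 71289)) = 1/(598509 + (4*165649 + 71289)) = 1/(598509 + (662596 + 71289)) = 1/(598509 + 733885) = 1/1332394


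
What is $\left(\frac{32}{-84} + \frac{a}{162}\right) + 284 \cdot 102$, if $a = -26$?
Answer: $\frac{16424549}{567} \approx 28967.0$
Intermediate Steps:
$\left(\frac{32}{-84} + \frac{a}{162}\right) + 284 \cdot 102 = \left(\frac{32}{-84} - \frac{26}{162}\right) + 284 \cdot 102 = \left(32 \left(- \frac{1}{84}\right) - \frac{13}{81}\right) + 28968 = \left(- \frac{8}{21} - \frac{13}{81}\right) + 28968 = - \frac{307}{567} + 28968 = \frac{16424549}{567}$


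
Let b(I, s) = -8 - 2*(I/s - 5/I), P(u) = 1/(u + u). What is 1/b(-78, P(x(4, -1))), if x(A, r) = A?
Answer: 39/48355 ≈ 0.00080653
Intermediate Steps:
P(u) = 1/(2*u)
b(I, s) = -8 + 10/I - 2*I/s (b(I, s) = -8 - 2*(-5/I + I/s) = -8 + (10/I - 2*I/s) = -8 + 10/I - 2*I/s)
1/b(-78, P(x(4, -1))) = 1/(-8 + 10/(-78) - 2*(-78)/(½)/4) = 1/(-8 + 10*(-1/78) - 2*(-78)/(½)*(¼)) = 1/(-8 - 5/39 - 2*(-78)/⅛) = 1/(-8 - 5/39 - 2*(-78)*8) = 1/(-8 - 5/39 + 1248) = 1/(48355/39) = 39/48355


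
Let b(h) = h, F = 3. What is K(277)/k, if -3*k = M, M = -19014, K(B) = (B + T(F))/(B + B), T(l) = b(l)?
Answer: 70/877813 ≈ 7.9744e-5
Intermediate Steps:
T(l) = l
K(B) = (3 + B)/(2*B) (K(B) = (B + 3)/(B + B) = (3 + B)/((2*B)) = (3 + B)*(1/(2*B)) = (3 + B)/(2*B))
k = 6338 (k = -1/3*(-19014) = 6338)
K(277)/k = ((1/2)*(3 + 277)/277)/6338 = ((1/2)*(1/277)*280)*(1/6338) = (140/277)*(1/6338) = 70/877813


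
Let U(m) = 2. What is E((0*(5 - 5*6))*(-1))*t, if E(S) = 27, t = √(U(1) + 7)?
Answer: 81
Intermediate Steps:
t = 3 (t = √(2 + 7) = √9 = 3)
E((0*(5 - 5*6))*(-1))*t = 27*3 = 81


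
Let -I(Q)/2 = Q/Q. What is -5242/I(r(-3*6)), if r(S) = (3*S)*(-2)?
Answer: 2621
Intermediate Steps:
r(S) = -6*S
I(Q) = -2 (I(Q) = -2*Q/Q = -2*1 = -2)
-5242/I(r(-3*6)) = -5242/(-2) = -5242*(-1/2) = 2621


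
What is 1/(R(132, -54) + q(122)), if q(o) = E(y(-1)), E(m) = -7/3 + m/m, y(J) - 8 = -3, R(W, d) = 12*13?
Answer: 3/464 ≈ 0.0064655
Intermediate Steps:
R(W, d) = 156
y(J) = 5 (y(J) = 8 - 3 = 5)
E(m) = -4/3 (E(m) = -7*⅓ + 1 = -7/3 + 1 = -4/3)
q(o) = -4/3
1/(R(132, -54) + q(122)) = 1/(156 - 4/3) = 1/(464/3) = 3/464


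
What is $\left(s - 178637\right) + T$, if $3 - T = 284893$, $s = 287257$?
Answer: $-176270$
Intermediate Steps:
$T = -284890$ ($T = 3 - 284893 = -284890$)
$\left(s - 178637\right) + T = \left(287257 - 178637\right) - 284890 = 108620 - 284890 = -176270$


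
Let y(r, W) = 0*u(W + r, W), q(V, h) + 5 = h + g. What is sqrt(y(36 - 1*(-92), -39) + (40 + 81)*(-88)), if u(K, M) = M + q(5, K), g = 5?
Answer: 22*I*sqrt(22) ≈ 103.19*I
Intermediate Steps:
q(V, h) = h (q(V, h) = -5 + (h + 5) = -5 + (5 + h) = h)
u(K, M) = K + M (u(K, M) = M + K = K + M)
y(r, W) = 0 (y(r, W) = 0*((W + r) + W) = 0*(r + 2*W) = 0)
sqrt(y(36 - 1*(-92), -39) + (40 + 81)*(-88)) = sqrt(0 + (40 + 81)*(-88)) = sqrt(0 + 121*(-88)) = sqrt(0 - 10648) = sqrt(-10648) = 22*I*sqrt(22)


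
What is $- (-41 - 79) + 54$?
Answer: $174$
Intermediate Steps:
$- (-41 - 79) + 54 = \left(-1\right) \left(-120\right) + 54 = 120 + 54 = 174$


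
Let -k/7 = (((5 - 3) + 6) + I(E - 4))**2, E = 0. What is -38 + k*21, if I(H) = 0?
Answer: -9446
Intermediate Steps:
k = -448 (k = -7*(((5 - 3) + 6) + 0)**2 = -7*((2 + 6) + 0)**2 = -7*(8 + 0)**2 = -7*8**2 = -7*64 = -448)
-38 + k*21 = -38 - 448*21 = -38 - 9408 = -9446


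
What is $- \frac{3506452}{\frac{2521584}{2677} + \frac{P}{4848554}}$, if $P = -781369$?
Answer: $- \frac{45512270947082216}{12223944464723} \approx -3723.2$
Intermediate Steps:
$- \frac{3506452}{\frac{2521584}{2677} + \frac{P}{4848554}} = - \frac{3506452}{\frac{2521584}{2677} - \frac{781369}{4848554}} = - \frac{3506452}{\frac{12223944464723}{12979579058}} = \left(-3506452\right) \frac{12979579058}{12223944464723} = - \frac{45512270947082216}{12223944464723}$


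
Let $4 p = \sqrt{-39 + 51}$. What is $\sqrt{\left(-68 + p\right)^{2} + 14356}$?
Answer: $\frac{\sqrt{75923 - 272 \sqrt{3}}}{2} \approx 137.34$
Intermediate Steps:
$p = \frac{\sqrt{3}}{2}$ ($p = \frac{\sqrt{-39 + 51}}{4} = \frac{\sqrt{12}}{4} = \frac{2 \sqrt{3}}{4} = \frac{\sqrt{3}}{2} \approx 0.86602$)
$\sqrt{\left(-68 + p\right)^{2} + 14356} = \sqrt{\left(-68 + \frac{\sqrt{3}}{2}\right)^{2} + 14356} = \sqrt{14356 + \left(-68 + \frac{\sqrt{3}}{2}\right)^{2}}$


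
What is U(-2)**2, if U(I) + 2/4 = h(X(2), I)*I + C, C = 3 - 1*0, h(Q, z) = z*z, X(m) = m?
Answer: 121/4 ≈ 30.250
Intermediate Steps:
h(Q, z) = z**2
C = 3 (C = 3 + 0 = 3)
U(I) = 5/2 + I**3 (U(I) = -1/2 + (I**2*I + 3) = -1/2 + (I**3 + 3) = -1/2 + (3 + I**3) = 5/2 + I**3)
U(-2)**2 = (5/2 + (-2)**3)**2 = (5/2 - 8)**2 = (-11/2)**2 = 121/4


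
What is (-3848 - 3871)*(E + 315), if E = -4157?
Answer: 29656398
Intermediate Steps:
(-3848 - 3871)*(E + 315) = (-3848 - 3871)*(-4157 + 315) = -7719*(-3842) = 29656398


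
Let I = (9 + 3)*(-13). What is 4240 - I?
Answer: 4396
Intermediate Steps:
I = -156 (I = 12*(-13) = -156)
4240 - I = 4240 - 1*(-156) = 4240 + 156 = 4396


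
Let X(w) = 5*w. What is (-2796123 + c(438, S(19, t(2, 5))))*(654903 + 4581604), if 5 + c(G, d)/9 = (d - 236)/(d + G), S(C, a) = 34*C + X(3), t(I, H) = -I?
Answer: -16091706452749149/1099 ≈ -1.4642e+13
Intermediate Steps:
S(C, a) = 15 + 34*C (S(C, a) = 34*C + 5*3 = 34*C + 15 = 15 + 34*C)
c(G, d) = -45 + 9*(-236 + d)/(G + d) (c(G, d) = -45 + 9*((d - 236)/(d + G)) = -45 + 9*((-236 + d)/(G + d)) = -45 + 9*(-236 + d)/(G + d))
(-2796123 + c(438, S(19, t(2, 5))))*(654903 + 4581604) = (-2796123 + 9*(-236 - 5*438 - 4*(15 + 34*19))/(438 + (15 + 34*19)))*(654903 + 4581604) = (-2796123 + 9*(-236 - 2190 - 4*(15 + 646))/(438 + (15 + 646)))*5236507 = (-2796123 + 9*(-236 - 2190 - 4*661)/(438 + 661))*5236507 = (-2796123 + 9*(-236 - 2190 - 2644)/1099)*5236507 = (-2796123 + 9*(1/1099)*(-5070))*5236507 = (-2796123 - 45630/1099)*5236507 = -3072984807/1099*5236507 = -16091706452749149/1099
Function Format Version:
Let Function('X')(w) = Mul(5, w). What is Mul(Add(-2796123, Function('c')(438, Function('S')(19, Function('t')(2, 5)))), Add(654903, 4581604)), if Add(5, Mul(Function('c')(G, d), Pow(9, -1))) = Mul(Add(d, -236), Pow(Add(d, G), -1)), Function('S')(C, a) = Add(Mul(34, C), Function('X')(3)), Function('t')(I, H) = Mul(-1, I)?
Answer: Rational(-16091706452749149, 1099) ≈ -1.4642e+13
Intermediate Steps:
Function('S')(C, a) = Add(15, Mul(34, C)) (Function('S')(C, a) = Add(Mul(34, C), Mul(5, 3)) = Add(Mul(34, C), 15) = Add(15, Mul(34, C)))
Function('c')(G, d) = Add(-45, Mul(9, Pow(Add(G, d), -1), Add(-236, d))) (Function('c')(G, d) = Add(-45, Mul(9, Mul(Add(d, -236), Pow(Add(d, G), -1)))) = Add(-45, Mul(9, Mul(Add(-236, d), Pow(Add(G, d), -1)))) = Add(-45, Mul(9, Mul(Pow(Add(G, d), -1), Add(-236, d)))) = Add(-45, Mul(9, Pow(Add(G, d), -1), Add(-236, d))))
Mul(Add(-2796123, Function('c')(438, Function('S')(19, Function('t')(2, 5)))), Add(654903, 4581604)) = Mul(Add(-2796123, Mul(9, Pow(Add(438, Add(15, Mul(34, 19))), -1), Add(-236, Mul(-5, 438), Mul(-4, Add(15, Mul(34, 19)))))), Add(654903, 4581604)) = Mul(Add(-2796123, Mul(9, Pow(Add(438, Add(15, 646)), -1), Add(-236, -2190, Mul(-4, Add(15, 646))))), 5236507) = Mul(Add(-2796123, Mul(9, Pow(Add(438, 661), -1), Add(-236, -2190, Mul(-4, 661)))), 5236507) = Mul(Add(-2796123, Mul(9, Pow(1099, -1), Add(-236, -2190, -2644))), 5236507) = Mul(Add(-2796123, Mul(9, Rational(1, 1099), -5070)), 5236507) = Mul(Add(-2796123, Rational(-45630, 1099)), 5236507) = Mul(Rational(-3072984807, 1099), 5236507) = Rational(-16091706452749149, 1099)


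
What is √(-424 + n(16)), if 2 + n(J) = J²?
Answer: I*√170 ≈ 13.038*I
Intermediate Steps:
n(J) = -2 + J²
√(-424 + n(16)) = √(-424 + (-2 + 16²)) = √(-424 + (-2 + 256)) = √(-424 + 254) = √(-170) = I*√170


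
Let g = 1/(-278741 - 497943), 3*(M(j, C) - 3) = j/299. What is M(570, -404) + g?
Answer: 844255209/232228516 ≈ 3.6354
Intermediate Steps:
M(j, C) = 3 + j/897 (M(j, C) = 3 + (j/299)/3 = 3 + j/897)
g = -1/776684 (g = 1/(-776684) = -1/776684 ≈ -1.2875e-6)
M(570, -404) + g = (3 + (1/897)*570) - 1/776684 = (3 + 190/299) - 1/776684 = 1087/299 - 1/776684 = 844255209/232228516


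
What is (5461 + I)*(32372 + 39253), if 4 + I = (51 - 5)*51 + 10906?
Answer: 1340032125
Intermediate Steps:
I = 13248 (I = -4 + ((51 - 5)*51 + 10906) = -4 + (46*51 + 10906) = -4 + (2346 + 10906) = -4 + 13252 = 13248)
(5461 + I)*(32372 + 39253) = (5461 + 13248)*(32372 + 39253) = 18709*71625 = 1340032125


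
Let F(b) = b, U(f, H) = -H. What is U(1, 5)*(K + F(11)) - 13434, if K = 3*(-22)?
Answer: -13159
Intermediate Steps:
K = -66
U(1, 5)*(K + F(11)) - 13434 = (-1*5)*(-66 + 11) - 13434 = -5*(-55) - 13434 = 275 - 13434 = -13159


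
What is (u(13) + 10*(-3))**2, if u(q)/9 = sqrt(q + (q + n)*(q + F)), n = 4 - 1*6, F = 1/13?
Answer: 176859/13 - 540*sqrt(26507)/13 ≈ 6841.7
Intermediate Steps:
F = 1/13 ≈ 0.076923
n = -2 (n = 4 - 6 = -2)
u(q) = 9*sqrt(q + (-2 + q)*(1/13 + q)) (u(q) = 9*sqrt(q + (q - 2)*(q + 1/13)) = 9*sqrt(q + (-2 + q)*(1/13 + q)))
(u(13) + 10*(-3))**2 = (9*sqrt(-26 - 156*13 + 169*13**2)/13 + 10*(-3))**2 = (9*sqrt(-26 - 2028 + 169*169)/13 - 30)**2 = (9*sqrt(-26 - 2028 + 28561)/13 - 30)**2 = (9*sqrt(26507)/13 - 30)**2 = (-30 + 9*sqrt(26507)/13)**2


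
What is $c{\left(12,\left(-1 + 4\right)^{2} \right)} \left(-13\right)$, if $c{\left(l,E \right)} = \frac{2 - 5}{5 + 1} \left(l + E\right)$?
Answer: $\frac{273}{2} \approx 136.5$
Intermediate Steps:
$c{\left(l,E \right)} = - \frac{E}{2} - \frac{l}{2}$ ($c{\left(l,E \right)} = - \frac{3}{6} \left(E + l\right) = \left(-3\right) \frac{1}{6} \left(E + l\right) = - \frac{E + l}{2} = - \frac{E}{2} - \frac{l}{2}$)
$c{\left(12,\left(-1 + 4\right)^{2} \right)} \left(-13\right) = \left(- \frac{\left(-1 + 4\right)^{2}}{2} - 6\right) \left(-13\right) = \left(- \frac{3^{2}}{2} - 6\right) \left(-13\right) = \left(\left(- \frac{1}{2}\right) 9 - 6\right) \left(-13\right) = \left(- \frac{9}{2} - 6\right) \left(-13\right) = \left(- \frac{21}{2}\right) \left(-13\right) = \frac{273}{2}$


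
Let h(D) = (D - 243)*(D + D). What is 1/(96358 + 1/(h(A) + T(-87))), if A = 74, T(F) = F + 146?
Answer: 24953/2404421173 ≈ 1.0378e-5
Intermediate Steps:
T(F) = 146 + F
h(D) = 2*D*(-243 + D) (h(D) = (-243 + D)*(2*D) = 2*D*(-243 + D))
1/(96358 + 1/(h(A) + T(-87))) = 1/(96358 + 1/(2*74*(-243 + 74) + (146 - 87))) = 1/(96358 + 1/(2*74*(-169) + 59)) = 1/(96358 + 1/(-25012 + 59)) = 1/(96358 + 1/(-24953)) = 1/(96358 - 1/24953) = 1/(2404421173/24953) = 24953/2404421173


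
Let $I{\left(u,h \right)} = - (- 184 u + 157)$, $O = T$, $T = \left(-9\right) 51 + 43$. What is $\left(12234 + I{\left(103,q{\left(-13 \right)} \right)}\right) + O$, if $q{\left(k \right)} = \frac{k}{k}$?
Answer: $30613$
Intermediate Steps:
$T = -416$ ($T = -459 + 43 = -416$)
$q{\left(k \right)} = 1$
$O = -416$
$I{\left(u,h \right)} = -157 + 184 u$ ($I{\left(u,h \right)} = - (157 - 184 u) = -157 + 184 u$)
$\left(12234 + I{\left(103,q{\left(-13 \right)} \right)}\right) + O = \left(12234 + \left(-157 + 184 \cdot 103\right)\right) - 416 = \left(12234 + \left(-157 + 18952\right)\right) - 416 = \left(12234 + 18795\right) - 416 = 31029 - 416 = 30613$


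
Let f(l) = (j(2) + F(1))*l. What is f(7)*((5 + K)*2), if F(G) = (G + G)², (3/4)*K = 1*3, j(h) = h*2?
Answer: 1008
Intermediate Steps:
j(h) = 2*h
K = 4 (K = 4*(1*3)/3 = (4/3)*3 = 4)
F(G) = 4*G² (F(G) = (2*G)² = 4*G²)
f(l) = 8*l (f(l) = (2*2 + 4*1²)*l = (4 + 4*1)*l = (4 + 4)*l = 8*l)
f(7)*((5 + K)*2) = (8*7)*((5 + 4)*2) = 56*(9*2) = 56*18 = 1008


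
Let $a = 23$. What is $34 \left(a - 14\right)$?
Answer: $306$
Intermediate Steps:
$34 \left(a - 14\right) = 34 \left(23 - 14\right) = 34 \cdot 9 = 306$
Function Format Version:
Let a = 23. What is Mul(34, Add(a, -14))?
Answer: 306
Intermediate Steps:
Mul(34, Add(a, -14)) = Mul(34, Add(23, -14)) = Mul(34, 9) = 306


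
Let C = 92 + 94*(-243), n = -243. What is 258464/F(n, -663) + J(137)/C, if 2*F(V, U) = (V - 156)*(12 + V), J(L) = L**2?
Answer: 1432884577/299549250 ≈ 4.7835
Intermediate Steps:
F(V, U) = (-156 + V)*(12 + V)/2 (F(V, U) = ((V - 156)*(12 + V))/2 = ((-156 + V)*(12 + V))/2 = (-156 + V)*(12 + V)/2)
C = -22750 (C = 92 - 22842 = -22750)
258464/F(n, -663) + J(137)/C = 258464/(-936 + (1/2)*(-243)**2 - 72*(-243)) + 137**2/(-22750) = 258464/(-936 + (1/2)*59049 + 17496) + 18769*(-1/22750) = 258464/(-936 + 59049/2 + 17496) - 18769/22750 = 258464/(92169/2) - 18769/22750 = 258464*(2/92169) - 18769/22750 = 516928/92169 - 18769/22750 = 1432884577/299549250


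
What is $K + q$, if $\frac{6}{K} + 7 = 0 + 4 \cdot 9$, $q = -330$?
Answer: $- \frac{9564}{29} \approx -329.79$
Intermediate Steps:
$K = \frac{6}{29}$ ($K = \frac{6}{-7 + \left(0 + 4 \cdot 9\right)} = \frac{6}{-7 + \left(0 + 36\right)} = \frac{6}{-7 + 36} = \frac{6}{29} \approx 0.2069$)
$K + q = \frac{6}{29} - 330 = - \frac{9564}{29}$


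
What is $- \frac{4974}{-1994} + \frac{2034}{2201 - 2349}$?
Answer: $- \frac{829911}{73778} \approx -11.249$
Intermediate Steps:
$- \frac{4974}{-1994} + \frac{2034}{2201 - 2349} = \left(-4974\right) \left(- \frac{1}{1994}\right) + \frac{2034}{2201 - 2349} = \frac{2487}{997} + \frac{2034}{-148} = \frac{2487}{997} + 2034 \left(- \frac{1}{148}\right) = \frac{2487}{997} - \frac{1017}{74} = - \frac{829911}{73778}$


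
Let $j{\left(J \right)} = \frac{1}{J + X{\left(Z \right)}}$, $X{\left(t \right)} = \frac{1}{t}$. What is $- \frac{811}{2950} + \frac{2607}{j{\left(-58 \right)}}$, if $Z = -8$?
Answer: $- \frac{1788079369}{11800} \approx -1.5153 \cdot 10^{5}$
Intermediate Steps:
$j{\left(J \right)} = \frac{1}{- \frac{1}{8} + J}$ ($j{\left(J \right)} = \frac{1}{J + \frac{1}{-8}} = \frac{1}{J - \frac{1}{8}} = \frac{1}{- \frac{1}{8} + J}$)
$- \frac{811}{2950} + \frac{2607}{j{\left(-58 \right)}} = - \frac{811}{2950} + \frac{2607}{8 \frac{1}{-1 + 8 \left(-58\right)}} = \left(-811\right) \frac{1}{2950} + \frac{2607}{8 \frac{1}{-1 - 464}} = - \frac{811}{2950} + \frac{2607}{8 \frac{1}{-465}} = - \frac{811}{2950} + \frac{2607}{8 \left(- \frac{1}{465}\right)} = - \frac{811}{2950} + \frac{2607}{- \frac{8}{465}} = - \frac{811}{2950} + 2607 \left(- \frac{465}{8}\right) = - \frac{811}{2950} - \frac{1212255}{8} = - \frac{1788079369}{11800}$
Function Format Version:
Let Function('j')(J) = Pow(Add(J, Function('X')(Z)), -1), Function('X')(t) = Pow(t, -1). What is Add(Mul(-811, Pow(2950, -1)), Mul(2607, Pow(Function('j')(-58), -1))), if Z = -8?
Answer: Rational(-1788079369, 11800) ≈ -1.5153e+5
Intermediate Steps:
Function('j')(J) = Pow(Add(Rational(-1, 8), J), -1) (Function('j')(J) = Pow(Add(J, Pow(-8, -1)), -1) = Pow(Add(J, Rational(-1, 8)), -1) = Pow(Add(Rational(-1, 8), J), -1))
Add(Mul(-811, Pow(2950, -1)), Mul(2607, Pow(Function('j')(-58), -1))) = Add(Mul(-811, Pow(2950, -1)), Mul(2607, Pow(Mul(8, Pow(Add(-1, Mul(8, -58)), -1)), -1))) = Add(Mul(-811, Rational(1, 2950)), Mul(2607, Pow(Mul(8, Pow(Add(-1, -464), -1)), -1))) = Add(Rational(-811, 2950), Mul(2607, Pow(Mul(8, Pow(-465, -1)), -1))) = Add(Rational(-811, 2950), Mul(2607, Pow(Mul(8, Rational(-1, 465)), -1))) = Add(Rational(-811, 2950), Mul(2607, Pow(Rational(-8, 465), -1))) = Add(Rational(-811, 2950), Mul(2607, Rational(-465, 8))) = Add(Rational(-811, 2950), Rational(-1212255, 8)) = Rational(-1788079369, 11800)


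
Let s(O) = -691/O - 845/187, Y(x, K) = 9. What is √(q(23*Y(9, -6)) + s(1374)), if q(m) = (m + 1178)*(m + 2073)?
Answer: √208468580054699514/256938 ≈ 1777.0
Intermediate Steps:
q(m) = (1178 + m)*(2073 + m)
s(O) = -845/187 - 691/O (s(O) = -691/O - 845*1/187 = -691/O - 845/187 = -845/187 - 691/O)
√(q(23*Y(9, -6)) + s(1374)) = √((2441994 + (23*9)² + 3251*(23*9)) + (-845/187 - 691/1374)) = √((2441994 + 207² + 3251*207) + (-845/187 - 691*1/1374)) = √((2441994 + 42849 + 672957) + (-845/187 - 691/1374)) = √(3157800 - 1290247/256938) = √(811357526153/256938) = √208468580054699514/256938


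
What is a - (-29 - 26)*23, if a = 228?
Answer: 1493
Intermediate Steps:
a - (-29 - 26)*23 = 228 - (-29 - 26)*23 = 228 - (-55)*23 = 228 - 1*(-1265) = 228 + 1265 = 1493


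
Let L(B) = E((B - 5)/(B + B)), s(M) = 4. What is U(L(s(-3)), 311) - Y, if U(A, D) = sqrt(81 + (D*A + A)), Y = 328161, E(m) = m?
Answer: -328161 + sqrt(42) ≈ -3.2815e+5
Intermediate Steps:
L(B) = (-5 + B)/(2*B) (L(B) = (B - 5)/(B + B) = (-5 + B)/((2*B)) = (-5 + B)*(1/(2*B)) = (-5 + B)/(2*B))
U(A, D) = sqrt(81 + A + A*D) (U(A, D) = sqrt(81 + (A*D + A)) = sqrt(81 + (A + A*D)) = sqrt(81 + A + A*D))
U(L(s(-3)), 311) - Y = sqrt(81 + (1/2)*(-5 + 4)/4 + ((1/2)*(-5 + 4)/4)*311) - 1*328161 = sqrt(81 + (1/2)*(1/4)*(-1) + ((1/2)*(1/4)*(-1))*311) - 328161 = sqrt(81 - 1/8 - 1/8*311) - 328161 = sqrt(81 - 1/8 - 311/8) - 328161 = sqrt(42) - 328161 = -328161 + sqrt(42)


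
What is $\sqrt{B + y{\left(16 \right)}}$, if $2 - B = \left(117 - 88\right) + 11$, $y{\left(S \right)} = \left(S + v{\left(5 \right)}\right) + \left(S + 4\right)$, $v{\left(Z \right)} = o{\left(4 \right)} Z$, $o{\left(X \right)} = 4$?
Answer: $3 \sqrt{2} \approx 4.2426$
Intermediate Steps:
$v{\left(Z \right)} = 4 Z$
$y{\left(S \right)} = 24 + 2 S$ ($y{\left(S \right)} = \left(S + 4 \cdot 5\right) + \left(S + 4\right) = \left(S + 20\right) + \left(4 + S\right) = \left(20 + S\right) + \left(4 + S\right) = 24 + 2 S$)
$B = -38$ ($B = 2 - \left(\left(117 - 88\right) + 11\right) = 2 - \left(29 + 11\right) = 2 - 40 = -38$)
$\sqrt{B + y{\left(16 \right)}} = \sqrt{-38 + \left(24 + 2 \cdot 16\right)} = \sqrt{-38 + \left(24 + 32\right)} = \sqrt{-38 + 56} = \sqrt{18} = 3 \sqrt{2}$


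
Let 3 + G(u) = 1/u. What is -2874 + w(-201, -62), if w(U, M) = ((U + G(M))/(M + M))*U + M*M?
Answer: 4914911/7688 ≈ 639.30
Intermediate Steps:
G(u) = -3 + 1/u
w(U, M) = M**2 + U*(-3 + U + 1/M)/(2*M) (w(U, M) = ((U + (-3 + 1/M))/(M + M))*U + M*M = ((-3 + U + 1/M)/((2*M)))*U + M**2 = ((-3 + U + 1/M)*(1/(2*M)))*U + M**2 = ((-3 + U + 1/M)/(2*M))*U + M**2 = U*(-3 + U + 1/M)/(2*M) + M**2 = M**2 + U*(-3 + U + 1/M)/(2*M))
-2874 + w(-201, -62) = -2874 + (1/2)*(-62*((-201)**2 + 2*(-62)**3) - 1*(-201)*(-1 + 3*(-62)))/(-62)**2 = -2874 + (1/2)*(1/3844)*(-62*(40401 + 2*(-238328)) - 1*(-201)*(-1 - 186)) = -2874 + (1/2)*(1/3844)*(-62*(40401 - 476656) - 1*(-201)*(-187)) = -2874 + (1/2)*(1/3844)*(-62*(-436255) - 37587) = -2874 + (1/2)*(1/3844)*(27047810 - 37587) = -2874 + (1/2)*(1/3844)*27010223 = -2874 + 27010223/7688 = 4914911/7688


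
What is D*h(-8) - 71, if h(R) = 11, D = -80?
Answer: -951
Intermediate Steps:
D*h(-8) - 71 = -80*11 - 71 = -880 - 71 = -951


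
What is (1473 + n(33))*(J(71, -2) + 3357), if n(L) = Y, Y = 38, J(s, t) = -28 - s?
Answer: 4922838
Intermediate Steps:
n(L) = 38
(1473 + n(33))*(J(71, -2) + 3357) = (1473 + 38)*((-28 - 1*71) + 3357) = 1511*((-28 - 71) + 3357) = 1511*(-99 + 3357) = 1511*3258 = 4922838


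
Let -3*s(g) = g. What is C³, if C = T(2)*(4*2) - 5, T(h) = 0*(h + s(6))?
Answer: -125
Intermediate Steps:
s(g) = -g/3
T(h) = 0 (T(h) = 0*(h - ⅓*6) = 0*(h - 2) = 0*(-2 + h) = 0)
C = -5 (C = 0*(4*2) - 5 = 0*8 - 5 = 0 - 5 = -5)
C³ = (-5)³ = -125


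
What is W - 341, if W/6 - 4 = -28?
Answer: -485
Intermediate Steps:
W = -144 (W = 24 + 6*(-28) = 24 - 168 = -144)
W - 341 = -144 - 341 = -485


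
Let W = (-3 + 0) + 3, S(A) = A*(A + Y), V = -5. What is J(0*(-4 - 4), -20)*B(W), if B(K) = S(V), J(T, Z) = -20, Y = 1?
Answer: -400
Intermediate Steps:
S(A) = A*(1 + A) (S(A) = A*(A + 1) = A*(1 + A))
W = 0 (W = -3 + 3 = 0)
B(K) = 20 (B(K) = -5*(1 - 5) = -5*(-4) = 20)
J(0*(-4 - 4), -20)*B(W) = -20*20 = -400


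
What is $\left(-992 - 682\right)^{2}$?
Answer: $2802276$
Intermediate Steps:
$\left(-992 - 682\right)^{2} = \left(-1674\right)^{2} = 2802276$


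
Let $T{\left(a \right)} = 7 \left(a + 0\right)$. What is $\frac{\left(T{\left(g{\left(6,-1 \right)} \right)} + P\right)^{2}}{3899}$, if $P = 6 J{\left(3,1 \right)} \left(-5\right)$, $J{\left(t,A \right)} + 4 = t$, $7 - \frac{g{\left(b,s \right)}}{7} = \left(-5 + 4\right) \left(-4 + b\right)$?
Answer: $\frac{221841}{3899} \approx 56.897$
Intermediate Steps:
$g{\left(b,s \right)} = 21 + 7 b$ ($g{\left(b,s \right)} = 49 - 7 \left(-5 + 4\right) \left(-4 + b\right) = 49 - 7 \left(- (-4 + b)\right) = 49 - 7 \left(4 - b\right) = 49 + \left(-28 + 7 b\right) = 21 + 7 b$)
$J{\left(t,A \right)} = -4 + t$
$P = 30$ ($P = 6 \left(-4 + 3\right) \left(-5\right) = 6 \left(-1\right) \left(-5\right) = \left(-6\right) \left(-5\right) = 30$)
$T{\left(a \right)} = 7 a$
$\frac{\left(T{\left(g{\left(6,-1 \right)} \right)} + P\right)^{2}}{3899} = \frac{\left(7 \left(21 + 7 \cdot 6\right) + 30\right)^{2}}{3899} = \left(7 \left(21 + 42\right) + 30\right)^{2} \cdot \frac{1}{3899} = \left(7 \cdot 63 + 30\right)^{2} \cdot \frac{1}{3899} = \left(441 + 30\right)^{2} \cdot \frac{1}{3899} = 471^{2} \cdot \frac{1}{3899} = 221841 \cdot \frac{1}{3899} = \frac{221841}{3899}$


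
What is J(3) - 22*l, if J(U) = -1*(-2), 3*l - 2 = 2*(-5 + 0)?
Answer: 182/3 ≈ 60.667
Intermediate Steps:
l = -8/3 (l = ⅔ + (2*(-5 + 0))/3 = ⅔ + (2*(-5))/3 = ⅔ + (⅓)*(-10) = ⅔ - 10/3 = -8/3 ≈ -2.6667)
J(U) = 2
J(3) - 22*l = 2 - 22*(-8/3) = 2 + 176/3 = 182/3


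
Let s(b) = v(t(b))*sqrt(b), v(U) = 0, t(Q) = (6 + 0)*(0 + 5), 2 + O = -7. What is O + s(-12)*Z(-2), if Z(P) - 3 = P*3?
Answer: -9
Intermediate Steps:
O = -9 (O = -2 - 7 = -9)
Z(P) = 3 + 3*P (Z(P) = 3 + P*3 = 3 + 3*P)
t(Q) = 30 (t(Q) = 6*5 = 30)
s(b) = 0 (s(b) = 0*sqrt(b) = 0)
O + s(-12)*Z(-2) = -9 + 0*(3 + 3*(-2)) = -9 + 0*(3 - 6) = -9 + 0*(-3) = -9 + 0 = -9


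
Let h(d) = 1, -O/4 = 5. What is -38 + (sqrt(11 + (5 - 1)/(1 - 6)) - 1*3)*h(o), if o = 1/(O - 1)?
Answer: -41 + sqrt(255)/5 ≈ -37.806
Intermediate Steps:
O = -20 (O = -4*5 = -20)
o = -1/21 (o = 1/(-20 - 1) = 1/(-21) = -1/21 ≈ -0.047619)
-38 + (sqrt(11 + (5 - 1)/(1 - 6)) - 1*3)*h(o) = -38 + (sqrt(11 + (5 - 1)/(1 - 6)) - 1*3)*1 = -38 + (sqrt(11 + 4/(-5)) - 3)*1 = -38 + (sqrt(11 + 4*(-1/5)) - 3)*1 = -38 + (sqrt(11 - 4/5) - 3)*1 = -38 + (sqrt(51/5) - 3)*1 = -38 + (sqrt(255)/5 - 3)*1 = -38 + (-3 + sqrt(255)/5)*1 = -38 + (-3 + sqrt(255)/5) = -41 + sqrt(255)/5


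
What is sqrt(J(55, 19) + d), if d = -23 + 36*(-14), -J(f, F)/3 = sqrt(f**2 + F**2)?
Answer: sqrt(-527 - 3*sqrt(3386)) ≈ 26.487*I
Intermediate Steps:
J(f, F) = -3*sqrt(F**2 + f**2) (J(f, F) = -3*sqrt(f**2 + F**2) = -3*sqrt(F**2 + f**2))
d = -527 (d = -23 - 504 = -527)
sqrt(J(55, 19) + d) = sqrt(-3*sqrt(19**2 + 55**2) - 527) = sqrt(-3*sqrt(361 + 3025) - 527) = sqrt(-3*sqrt(3386) - 527) = sqrt(-527 - 3*sqrt(3386))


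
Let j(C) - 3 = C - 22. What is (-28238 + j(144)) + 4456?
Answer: -23657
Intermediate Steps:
j(C) = -19 + C (j(C) = 3 + (C - 22) = 3 + (-22 + C) = -19 + C)
(-28238 + j(144)) + 4456 = (-28238 + (-19 + 144)) + 4456 = (-28238 + 125) + 4456 = -28113 + 4456 = -23657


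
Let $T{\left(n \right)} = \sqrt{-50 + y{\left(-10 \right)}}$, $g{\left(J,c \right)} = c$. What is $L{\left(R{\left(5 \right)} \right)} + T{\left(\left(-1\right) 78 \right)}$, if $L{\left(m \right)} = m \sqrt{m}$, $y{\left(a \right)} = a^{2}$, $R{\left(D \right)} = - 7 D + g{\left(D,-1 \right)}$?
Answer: $- 216 i + 5 \sqrt{2} \approx 7.0711 - 216.0 i$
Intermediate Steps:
$R{\left(D \right)} = -1 - 7 D$ ($R{\left(D \right)} = - 7 D - 1 = -1 - 7 D$)
$L{\left(m \right)} = m^{\frac{3}{2}}$
$T{\left(n \right)} = 5 \sqrt{2}$ ($T{\left(n \right)} = \sqrt{-50 + \left(-10\right)^{2}} = \sqrt{-50 + 100} = \sqrt{50} = 5 \sqrt{2}$)
$L{\left(R{\left(5 \right)} \right)} + T{\left(\left(-1\right) 78 \right)} = \left(-1 - 35\right)^{\frac{3}{2}} + 5 \sqrt{2} = \left(-36\right)^{\frac{3}{2}} + 5 \sqrt{2} = - 216 i + 5 \sqrt{2}$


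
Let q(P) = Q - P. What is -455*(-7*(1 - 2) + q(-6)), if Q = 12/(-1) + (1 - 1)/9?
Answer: -455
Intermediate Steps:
Q = -12 (Q = 12*(-1) + 0*(1/9) = -12 + 0 = -12)
q(P) = -12 - P
-455*(-7*(1 - 2) + q(-6)) = -455*(-7*(1 - 2) + (-12 - 1*(-6))) = -455*(-7*(-1) + (-12 + 6)) = -455*(7 - 6) = -455*1 = -455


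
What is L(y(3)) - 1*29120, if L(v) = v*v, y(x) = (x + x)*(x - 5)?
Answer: -28976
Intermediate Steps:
y(x) = 2*x*(-5 + x) (y(x) = (2*x)*(-5 + x) = 2*x*(-5 + x))
L(v) = v**2
L(y(3)) - 1*29120 = (2*3*(-5 + 3))**2 - 1*29120 = (2*3*(-2))**2 - 29120 = (-12)**2 - 29120 = 144 - 29120 = -28976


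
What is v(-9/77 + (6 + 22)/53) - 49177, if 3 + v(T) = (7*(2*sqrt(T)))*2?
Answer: -49180 + 4*sqrt(6851999)/583 ≈ -49162.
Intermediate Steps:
v(T) = -3 + 28*sqrt(T) (v(T) = -3 + (7*(2*sqrt(T)))*2 = -3 + (14*sqrt(T))*2 = -3 + 28*sqrt(T))
v(-9/77 + (6 + 22)/53) - 49177 = (-3 + 28*sqrt(-9/77 + (6 + 22)/53)) - 49177 = (-3 + 28*sqrt(-9*1/77 + 28*(1/53))) - 49177 = (-3 + 28*sqrt(-9/77 + 28/53)) - 49177 = (-3 + 28*sqrt(1679/4081)) - 49177 = (-3 + 28*(sqrt(6851999)/4081)) - 49177 = (-3 + 4*sqrt(6851999)/583) - 49177 = -49180 + 4*sqrt(6851999)/583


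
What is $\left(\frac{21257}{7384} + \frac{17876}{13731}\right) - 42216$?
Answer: $- \frac{4279843867813}{101389704} \approx -42212.0$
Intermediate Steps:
$\left(\frac{21257}{7384} + \frac{17876}{13731}\right) - 42216 = \frac{423876251}{101389704} - 42216 = - \frac{4279843867813}{101389704}$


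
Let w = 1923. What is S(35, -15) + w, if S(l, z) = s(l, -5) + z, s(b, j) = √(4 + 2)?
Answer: 1908 + √6 ≈ 1910.4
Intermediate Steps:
s(b, j) = √6
S(l, z) = z + √6 (S(l, z) = √6 + z = z + √6)
S(35, -15) + w = (-15 + √6) + 1923 = 1908 + √6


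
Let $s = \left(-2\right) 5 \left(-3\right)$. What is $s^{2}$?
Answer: $900$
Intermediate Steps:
$s = 30$ ($s = \left(-10\right) \left(-3\right) = 30$)
$s^{2} = 30^{2} = 900$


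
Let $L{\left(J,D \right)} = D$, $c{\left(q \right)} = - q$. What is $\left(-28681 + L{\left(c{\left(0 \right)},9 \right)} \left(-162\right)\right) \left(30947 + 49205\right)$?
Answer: $-2415701128$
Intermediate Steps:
$\left(-28681 + L{\left(c{\left(0 \right)},9 \right)} \left(-162\right)\right) \left(30947 + 49205\right) = \left(-28681 + 9 \left(-162\right)\right) \left(30947 + 49205\right) = \left(-28681 - 1458\right) 80152 = \left(-30139\right) 80152 = -2415701128$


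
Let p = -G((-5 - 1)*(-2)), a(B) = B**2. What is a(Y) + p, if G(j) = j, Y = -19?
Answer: 349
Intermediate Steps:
p = -12 (p = -(-5 - 1)*(-2) = -(-6)*(-2) = -1*12 = -12)
a(Y) + p = (-19)**2 - 12 = 361 - 12 = 349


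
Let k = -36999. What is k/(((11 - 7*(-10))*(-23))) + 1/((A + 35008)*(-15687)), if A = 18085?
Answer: 380436457966/19156007493 ≈ 19.860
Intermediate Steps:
k/(((11 - 7*(-10))*(-23))) + 1/((A + 35008)*(-15687)) = -36999*(-1/(23*(11 - 7*(-10)))) + 1/((18085 + 35008)*(-15687)) = -36999*(-1/(23*(11 + 70))) - 1/15687/53093 = -36999/(81*(-23)) + (1/53093)*(-1/15687) = -36999/(-1863) - 1/832869891 = -36999*(-1/1863) - 1/832869891 = 4111/207 - 1/832869891 = 380436457966/19156007493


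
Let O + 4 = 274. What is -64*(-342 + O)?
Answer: 4608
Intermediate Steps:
O = 270 (O = -4 + 274 = 270)
-64*(-342 + O) = -64*(-342 + 270) = -64*(-72) = 4608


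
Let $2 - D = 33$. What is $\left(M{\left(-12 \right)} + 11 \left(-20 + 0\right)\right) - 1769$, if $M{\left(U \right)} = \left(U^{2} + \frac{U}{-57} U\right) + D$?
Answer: $- \frac{35692}{19} \approx -1878.5$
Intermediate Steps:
$D = -31$ ($D = 2 - 33 = -31$)
$M{\left(U \right)} = -31 + \frac{56 U^{2}}{57}$ ($M{\left(U \right)} = \left(U^{2} + \frac{U}{-57} U\right) - 31 = \left(U^{2} + U \left(- \frac{1}{57}\right) U\right) - 31 = \left(U^{2} + - \frac{U}{57} U\right) - 31 = \left(U^{2} - \frac{U^{2}}{57}\right) - 31 = \frac{56 U^{2}}{57} - 31 = -31 + \frac{56 U^{2}}{57}$)
$\left(M{\left(-12 \right)} + 11 \left(-20 + 0\right)\right) - 1769 = \left(\left(-31 + \frac{56 \left(-12\right)^{2}}{57}\right) + 11 \left(-20 + 0\right)\right) - 1769 = \left(\left(-31 + \frac{56}{57} \cdot 144\right) + 11 \left(-20\right)\right) - 1769 = \left(\left(-31 + \frac{2688}{19}\right) - 220\right) - 1769 = \left(\frac{2099}{19} - 220\right) - 1769 = - \frac{2081}{19} - 1769 = - \frac{35692}{19}$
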